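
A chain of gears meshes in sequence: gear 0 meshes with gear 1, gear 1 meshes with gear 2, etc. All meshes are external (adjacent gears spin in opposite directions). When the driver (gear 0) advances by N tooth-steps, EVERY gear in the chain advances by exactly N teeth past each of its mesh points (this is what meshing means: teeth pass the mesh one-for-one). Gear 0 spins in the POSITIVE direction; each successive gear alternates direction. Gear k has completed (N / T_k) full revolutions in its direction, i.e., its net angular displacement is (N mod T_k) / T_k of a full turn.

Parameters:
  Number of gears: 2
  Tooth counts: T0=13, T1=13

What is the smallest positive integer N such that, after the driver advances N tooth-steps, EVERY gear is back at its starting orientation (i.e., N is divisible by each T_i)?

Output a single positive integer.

Gear k returns to start when N is a multiple of T_k.
All gears at start simultaneously when N is a common multiple of [13, 13]; the smallest such N is lcm(13, 13).
Start: lcm = T0 = 13
Fold in T1=13: gcd(13, 13) = 13; lcm(13, 13) = 13 * 13 / 13 = 169 / 13 = 13
Full cycle length = 13

Answer: 13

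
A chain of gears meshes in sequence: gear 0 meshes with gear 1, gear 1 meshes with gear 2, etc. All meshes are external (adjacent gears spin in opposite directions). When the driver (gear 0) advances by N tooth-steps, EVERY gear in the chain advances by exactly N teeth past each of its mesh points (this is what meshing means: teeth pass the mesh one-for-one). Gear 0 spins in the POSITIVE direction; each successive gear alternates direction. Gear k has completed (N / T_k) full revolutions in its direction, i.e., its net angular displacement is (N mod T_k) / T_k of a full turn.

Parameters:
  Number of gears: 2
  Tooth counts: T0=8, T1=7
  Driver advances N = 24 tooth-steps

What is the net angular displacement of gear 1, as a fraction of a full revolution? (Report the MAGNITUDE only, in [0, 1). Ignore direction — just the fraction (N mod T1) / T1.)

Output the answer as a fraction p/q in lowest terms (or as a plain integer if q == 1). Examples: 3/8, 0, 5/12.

Chain of 2 gears, tooth counts: [8, 7]
  gear 0: T0=8, direction=positive, advance = 24 mod 8 = 0 teeth = 0/8 turn
  gear 1: T1=7, direction=negative, advance = 24 mod 7 = 3 teeth = 3/7 turn
Gear 1: 24 mod 7 = 3
Fraction = 3 / 7 = 3/7 (gcd(3,7)=1) = 3/7

Answer: 3/7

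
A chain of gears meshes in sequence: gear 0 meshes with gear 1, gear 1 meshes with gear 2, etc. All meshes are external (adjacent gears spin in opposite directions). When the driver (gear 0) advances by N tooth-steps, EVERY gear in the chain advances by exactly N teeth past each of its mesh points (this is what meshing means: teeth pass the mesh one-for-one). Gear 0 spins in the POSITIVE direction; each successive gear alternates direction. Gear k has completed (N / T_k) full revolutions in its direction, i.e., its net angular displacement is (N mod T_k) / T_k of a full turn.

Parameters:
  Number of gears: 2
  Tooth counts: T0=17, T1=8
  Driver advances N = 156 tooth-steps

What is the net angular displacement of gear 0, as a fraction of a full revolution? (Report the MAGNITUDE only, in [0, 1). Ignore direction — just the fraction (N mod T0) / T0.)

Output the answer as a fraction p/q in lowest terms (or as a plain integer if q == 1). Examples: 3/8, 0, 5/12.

Chain of 2 gears, tooth counts: [17, 8]
  gear 0: T0=17, direction=positive, advance = 156 mod 17 = 3 teeth = 3/17 turn
  gear 1: T1=8, direction=negative, advance = 156 mod 8 = 4 teeth = 4/8 turn
Gear 0: 156 mod 17 = 3
Fraction = 3 / 17 = 3/17 (gcd(3,17)=1) = 3/17

Answer: 3/17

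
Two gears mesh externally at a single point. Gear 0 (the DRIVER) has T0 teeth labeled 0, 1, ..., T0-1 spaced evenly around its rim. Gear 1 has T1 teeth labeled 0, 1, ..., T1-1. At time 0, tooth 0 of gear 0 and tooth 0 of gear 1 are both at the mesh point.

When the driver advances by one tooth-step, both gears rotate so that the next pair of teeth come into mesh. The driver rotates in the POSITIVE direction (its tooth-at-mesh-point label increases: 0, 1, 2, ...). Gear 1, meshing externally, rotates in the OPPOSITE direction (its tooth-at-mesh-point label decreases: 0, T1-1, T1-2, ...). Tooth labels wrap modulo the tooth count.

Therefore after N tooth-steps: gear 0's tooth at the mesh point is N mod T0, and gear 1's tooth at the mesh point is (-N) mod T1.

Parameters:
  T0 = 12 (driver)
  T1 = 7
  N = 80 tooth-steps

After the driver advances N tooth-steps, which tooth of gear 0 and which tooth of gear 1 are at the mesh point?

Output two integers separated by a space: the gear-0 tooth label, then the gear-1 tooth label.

Answer: 8 4

Derivation:
Gear 0 (driver, T0=12): tooth at mesh = N mod T0
  80 = 6 * 12 + 8, so 80 mod 12 = 8
  gear 0 tooth = 8
Gear 1 (driven, T1=7): tooth at mesh = (-N) mod T1
  80 = 11 * 7 + 3, so 80 mod 7 = 3
  (-80) mod 7 = (-3) mod 7 = 7 - 3 = 4
Mesh after 80 steps: gear-0 tooth 8 meets gear-1 tooth 4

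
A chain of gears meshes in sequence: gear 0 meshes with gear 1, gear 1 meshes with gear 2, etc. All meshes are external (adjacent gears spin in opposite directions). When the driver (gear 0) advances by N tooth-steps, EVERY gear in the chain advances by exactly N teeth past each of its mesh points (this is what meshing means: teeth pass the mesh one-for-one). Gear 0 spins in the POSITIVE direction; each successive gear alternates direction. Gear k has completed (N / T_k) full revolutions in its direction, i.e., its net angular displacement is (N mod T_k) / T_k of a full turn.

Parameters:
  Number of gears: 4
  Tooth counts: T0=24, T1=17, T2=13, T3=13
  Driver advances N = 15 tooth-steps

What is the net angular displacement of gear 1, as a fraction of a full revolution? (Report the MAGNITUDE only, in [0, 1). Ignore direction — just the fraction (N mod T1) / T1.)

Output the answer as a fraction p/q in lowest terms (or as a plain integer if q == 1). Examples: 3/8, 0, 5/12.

Answer: 15/17

Derivation:
Chain of 4 gears, tooth counts: [24, 17, 13, 13]
  gear 0: T0=24, direction=positive, advance = 15 mod 24 = 15 teeth = 15/24 turn
  gear 1: T1=17, direction=negative, advance = 15 mod 17 = 15 teeth = 15/17 turn
  gear 2: T2=13, direction=positive, advance = 15 mod 13 = 2 teeth = 2/13 turn
  gear 3: T3=13, direction=negative, advance = 15 mod 13 = 2 teeth = 2/13 turn
Gear 1: 15 mod 17 = 15
Fraction = 15 / 17 = 15/17 (gcd(15,17)=1) = 15/17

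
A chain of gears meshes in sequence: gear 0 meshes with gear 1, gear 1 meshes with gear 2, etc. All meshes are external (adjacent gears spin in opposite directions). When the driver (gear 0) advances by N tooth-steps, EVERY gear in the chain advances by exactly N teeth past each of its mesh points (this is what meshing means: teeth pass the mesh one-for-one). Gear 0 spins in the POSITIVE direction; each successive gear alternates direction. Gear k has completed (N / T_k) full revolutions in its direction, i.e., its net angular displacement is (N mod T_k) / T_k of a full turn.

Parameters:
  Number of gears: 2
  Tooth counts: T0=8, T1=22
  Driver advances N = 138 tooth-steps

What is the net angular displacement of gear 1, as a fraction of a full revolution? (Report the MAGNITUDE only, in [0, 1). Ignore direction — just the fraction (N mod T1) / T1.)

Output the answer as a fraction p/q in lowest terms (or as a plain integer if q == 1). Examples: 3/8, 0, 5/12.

Chain of 2 gears, tooth counts: [8, 22]
  gear 0: T0=8, direction=positive, advance = 138 mod 8 = 2 teeth = 2/8 turn
  gear 1: T1=22, direction=negative, advance = 138 mod 22 = 6 teeth = 6/22 turn
Gear 1: 138 mod 22 = 6
Fraction = 6 / 22 = 3/11 (gcd(6,22)=2) = 3/11

Answer: 3/11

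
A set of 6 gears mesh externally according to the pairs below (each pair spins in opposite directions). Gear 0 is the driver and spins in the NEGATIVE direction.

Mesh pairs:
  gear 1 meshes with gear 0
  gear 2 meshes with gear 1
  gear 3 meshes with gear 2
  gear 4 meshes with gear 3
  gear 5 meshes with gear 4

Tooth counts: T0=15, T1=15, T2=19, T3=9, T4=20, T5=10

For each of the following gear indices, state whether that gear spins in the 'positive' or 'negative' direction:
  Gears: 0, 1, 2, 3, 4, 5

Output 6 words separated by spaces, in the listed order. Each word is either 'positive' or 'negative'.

Gear 0 (driver): negative (depth 0)
  gear 1: meshes with gear 0 -> depth 1 -> positive (opposite of gear 0)
  gear 2: meshes with gear 1 -> depth 2 -> negative (opposite of gear 1)
  gear 3: meshes with gear 2 -> depth 3 -> positive (opposite of gear 2)
  gear 4: meshes with gear 3 -> depth 4 -> negative (opposite of gear 3)
  gear 5: meshes with gear 4 -> depth 5 -> positive (opposite of gear 4)
Queried indices 0, 1, 2, 3, 4, 5 -> negative, positive, negative, positive, negative, positive

Answer: negative positive negative positive negative positive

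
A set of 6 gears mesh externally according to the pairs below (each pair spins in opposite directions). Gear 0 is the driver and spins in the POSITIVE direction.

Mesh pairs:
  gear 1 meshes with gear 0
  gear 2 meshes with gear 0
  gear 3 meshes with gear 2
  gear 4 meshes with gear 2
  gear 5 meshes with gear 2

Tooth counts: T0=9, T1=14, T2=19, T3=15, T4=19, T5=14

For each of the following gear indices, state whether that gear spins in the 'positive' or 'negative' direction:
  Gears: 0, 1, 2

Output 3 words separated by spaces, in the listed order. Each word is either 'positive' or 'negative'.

Gear 0 (driver): positive (depth 0)
  gear 1: meshes with gear 0 -> depth 1 -> negative (opposite of gear 0)
  gear 2: meshes with gear 0 -> depth 1 -> negative (opposite of gear 0)
  gear 3: meshes with gear 2 -> depth 2 -> positive (opposite of gear 2)
  gear 4: meshes with gear 2 -> depth 2 -> positive (opposite of gear 2)
  gear 5: meshes with gear 2 -> depth 2 -> positive (opposite of gear 2)
Queried indices 0, 1, 2 -> positive, negative, negative

Answer: positive negative negative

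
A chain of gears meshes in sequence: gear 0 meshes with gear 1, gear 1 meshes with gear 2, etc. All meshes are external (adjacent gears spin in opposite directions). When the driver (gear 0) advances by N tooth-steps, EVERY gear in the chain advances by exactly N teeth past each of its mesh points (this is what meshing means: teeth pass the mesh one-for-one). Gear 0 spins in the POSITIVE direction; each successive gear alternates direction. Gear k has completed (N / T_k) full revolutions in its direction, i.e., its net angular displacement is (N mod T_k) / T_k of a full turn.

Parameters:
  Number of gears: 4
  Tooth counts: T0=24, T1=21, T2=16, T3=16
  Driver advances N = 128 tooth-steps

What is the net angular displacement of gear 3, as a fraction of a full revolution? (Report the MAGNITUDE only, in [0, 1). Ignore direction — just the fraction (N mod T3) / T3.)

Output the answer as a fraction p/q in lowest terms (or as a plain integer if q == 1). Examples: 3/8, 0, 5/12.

Chain of 4 gears, tooth counts: [24, 21, 16, 16]
  gear 0: T0=24, direction=positive, advance = 128 mod 24 = 8 teeth = 8/24 turn
  gear 1: T1=21, direction=negative, advance = 128 mod 21 = 2 teeth = 2/21 turn
  gear 2: T2=16, direction=positive, advance = 128 mod 16 = 0 teeth = 0/16 turn
  gear 3: T3=16, direction=negative, advance = 128 mod 16 = 0 teeth = 0/16 turn
Gear 3: 128 mod 16 = 0
Fraction = 0 / 16 = 0/1 (gcd(0,16)=16) = 0

Answer: 0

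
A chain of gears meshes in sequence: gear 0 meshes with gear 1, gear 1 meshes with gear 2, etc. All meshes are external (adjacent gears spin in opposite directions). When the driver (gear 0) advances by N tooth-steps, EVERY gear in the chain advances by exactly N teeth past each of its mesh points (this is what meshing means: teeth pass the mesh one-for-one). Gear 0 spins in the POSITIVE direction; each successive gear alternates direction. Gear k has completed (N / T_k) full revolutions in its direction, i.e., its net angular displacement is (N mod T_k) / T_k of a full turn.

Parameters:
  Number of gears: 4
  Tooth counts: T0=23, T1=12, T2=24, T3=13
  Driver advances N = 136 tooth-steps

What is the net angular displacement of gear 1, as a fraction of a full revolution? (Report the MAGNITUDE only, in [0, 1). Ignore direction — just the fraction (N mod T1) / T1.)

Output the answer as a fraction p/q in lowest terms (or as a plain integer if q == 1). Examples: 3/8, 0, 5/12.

Chain of 4 gears, tooth counts: [23, 12, 24, 13]
  gear 0: T0=23, direction=positive, advance = 136 mod 23 = 21 teeth = 21/23 turn
  gear 1: T1=12, direction=negative, advance = 136 mod 12 = 4 teeth = 4/12 turn
  gear 2: T2=24, direction=positive, advance = 136 mod 24 = 16 teeth = 16/24 turn
  gear 3: T3=13, direction=negative, advance = 136 mod 13 = 6 teeth = 6/13 turn
Gear 1: 136 mod 12 = 4
Fraction = 4 / 12 = 1/3 (gcd(4,12)=4) = 1/3

Answer: 1/3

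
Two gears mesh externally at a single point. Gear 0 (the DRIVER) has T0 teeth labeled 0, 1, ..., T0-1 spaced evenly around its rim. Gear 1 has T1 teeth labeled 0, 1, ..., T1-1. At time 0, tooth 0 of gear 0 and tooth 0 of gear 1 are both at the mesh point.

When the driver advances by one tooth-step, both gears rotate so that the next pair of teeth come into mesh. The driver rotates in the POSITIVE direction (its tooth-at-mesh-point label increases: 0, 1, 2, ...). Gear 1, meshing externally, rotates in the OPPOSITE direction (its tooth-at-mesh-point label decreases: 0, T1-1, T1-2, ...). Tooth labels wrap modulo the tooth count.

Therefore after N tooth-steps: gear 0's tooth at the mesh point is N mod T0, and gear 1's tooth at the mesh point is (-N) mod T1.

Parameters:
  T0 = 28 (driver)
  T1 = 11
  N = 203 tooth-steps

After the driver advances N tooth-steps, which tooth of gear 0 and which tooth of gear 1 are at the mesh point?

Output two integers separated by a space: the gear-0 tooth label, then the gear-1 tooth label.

Answer: 7 6

Derivation:
Gear 0 (driver, T0=28): tooth at mesh = N mod T0
  203 = 7 * 28 + 7, so 203 mod 28 = 7
  gear 0 tooth = 7
Gear 1 (driven, T1=11): tooth at mesh = (-N) mod T1
  203 = 18 * 11 + 5, so 203 mod 11 = 5
  (-203) mod 11 = (-5) mod 11 = 11 - 5 = 6
Mesh after 203 steps: gear-0 tooth 7 meets gear-1 tooth 6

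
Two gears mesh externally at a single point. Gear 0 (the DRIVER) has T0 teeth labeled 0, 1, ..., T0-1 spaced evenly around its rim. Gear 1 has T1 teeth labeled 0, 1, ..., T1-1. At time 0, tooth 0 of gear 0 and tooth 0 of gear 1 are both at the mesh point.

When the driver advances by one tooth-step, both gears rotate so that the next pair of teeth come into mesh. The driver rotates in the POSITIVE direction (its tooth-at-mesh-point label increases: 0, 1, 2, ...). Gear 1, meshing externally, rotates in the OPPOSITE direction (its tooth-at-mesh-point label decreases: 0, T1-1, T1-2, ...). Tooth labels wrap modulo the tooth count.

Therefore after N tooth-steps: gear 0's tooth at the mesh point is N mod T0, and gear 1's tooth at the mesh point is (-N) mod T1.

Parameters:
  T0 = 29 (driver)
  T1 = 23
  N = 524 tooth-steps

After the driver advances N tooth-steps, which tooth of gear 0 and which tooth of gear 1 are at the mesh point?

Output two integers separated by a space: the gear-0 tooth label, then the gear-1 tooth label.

Answer: 2 5

Derivation:
Gear 0 (driver, T0=29): tooth at mesh = N mod T0
  524 = 18 * 29 + 2, so 524 mod 29 = 2
  gear 0 tooth = 2
Gear 1 (driven, T1=23): tooth at mesh = (-N) mod T1
  524 = 22 * 23 + 18, so 524 mod 23 = 18
  (-524) mod 23 = (-18) mod 23 = 23 - 18 = 5
Mesh after 524 steps: gear-0 tooth 2 meets gear-1 tooth 5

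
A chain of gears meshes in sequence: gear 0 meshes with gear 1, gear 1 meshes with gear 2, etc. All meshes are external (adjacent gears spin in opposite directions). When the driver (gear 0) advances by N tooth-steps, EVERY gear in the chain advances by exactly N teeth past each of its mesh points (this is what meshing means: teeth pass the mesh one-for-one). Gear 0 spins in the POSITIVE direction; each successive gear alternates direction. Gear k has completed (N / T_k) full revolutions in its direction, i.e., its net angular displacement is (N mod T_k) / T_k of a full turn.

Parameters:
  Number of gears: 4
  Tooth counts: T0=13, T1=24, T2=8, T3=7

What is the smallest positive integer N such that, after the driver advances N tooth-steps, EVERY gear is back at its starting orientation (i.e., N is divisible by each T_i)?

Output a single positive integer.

Answer: 2184

Derivation:
Gear k returns to start when N is a multiple of T_k.
All gears at start simultaneously when N is a common multiple of [13, 24, 8, 7]; the smallest such N is lcm(13, 24, 8, 7).
Start: lcm = T0 = 13
Fold in T1=24: gcd(13, 24) = 1; lcm(13, 24) = 13 * 24 / 1 = 312 / 1 = 312
Fold in T2=8: gcd(312, 8) = 8; lcm(312, 8) = 312 * 8 / 8 = 2496 / 8 = 312
Fold in T3=7: gcd(312, 7) = 1; lcm(312, 7) = 312 * 7 / 1 = 2184 / 1 = 2184
Full cycle length = 2184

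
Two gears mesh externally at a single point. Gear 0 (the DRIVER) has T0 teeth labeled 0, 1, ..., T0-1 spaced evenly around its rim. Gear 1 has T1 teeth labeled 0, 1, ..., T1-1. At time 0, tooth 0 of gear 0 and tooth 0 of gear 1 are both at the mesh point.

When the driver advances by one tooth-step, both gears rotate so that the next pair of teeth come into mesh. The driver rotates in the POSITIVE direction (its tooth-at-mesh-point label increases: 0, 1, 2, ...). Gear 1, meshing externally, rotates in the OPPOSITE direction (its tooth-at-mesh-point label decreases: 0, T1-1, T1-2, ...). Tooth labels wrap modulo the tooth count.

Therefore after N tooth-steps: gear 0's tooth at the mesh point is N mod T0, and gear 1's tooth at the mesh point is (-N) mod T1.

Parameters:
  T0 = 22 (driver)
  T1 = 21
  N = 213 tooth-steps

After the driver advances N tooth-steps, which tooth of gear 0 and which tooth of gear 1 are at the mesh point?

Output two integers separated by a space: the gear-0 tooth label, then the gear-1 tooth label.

Gear 0 (driver, T0=22): tooth at mesh = N mod T0
  213 = 9 * 22 + 15, so 213 mod 22 = 15
  gear 0 tooth = 15
Gear 1 (driven, T1=21): tooth at mesh = (-N) mod T1
  213 = 10 * 21 + 3, so 213 mod 21 = 3
  (-213) mod 21 = (-3) mod 21 = 21 - 3 = 18
Mesh after 213 steps: gear-0 tooth 15 meets gear-1 tooth 18

Answer: 15 18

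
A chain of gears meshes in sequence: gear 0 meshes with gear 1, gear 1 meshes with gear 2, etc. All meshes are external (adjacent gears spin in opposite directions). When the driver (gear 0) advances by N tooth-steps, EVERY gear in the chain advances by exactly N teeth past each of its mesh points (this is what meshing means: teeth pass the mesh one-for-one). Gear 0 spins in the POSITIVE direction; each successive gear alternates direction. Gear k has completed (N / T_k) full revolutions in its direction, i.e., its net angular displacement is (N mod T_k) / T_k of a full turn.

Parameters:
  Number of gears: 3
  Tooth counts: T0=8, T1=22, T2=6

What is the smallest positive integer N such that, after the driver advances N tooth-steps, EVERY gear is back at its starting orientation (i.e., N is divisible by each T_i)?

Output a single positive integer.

Answer: 264

Derivation:
Gear k returns to start when N is a multiple of T_k.
All gears at start simultaneously when N is a common multiple of [8, 22, 6]; the smallest such N is lcm(8, 22, 6).
Start: lcm = T0 = 8
Fold in T1=22: gcd(8, 22) = 2; lcm(8, 22) = 8 * 22 / 2 = 176 / 2 = 88
Fold in T2=6: gcd(88, 6) = 2; lcm(88, 6) = 88 * 6 / 2 = 528 / 2 = 264
Full cycle length = 264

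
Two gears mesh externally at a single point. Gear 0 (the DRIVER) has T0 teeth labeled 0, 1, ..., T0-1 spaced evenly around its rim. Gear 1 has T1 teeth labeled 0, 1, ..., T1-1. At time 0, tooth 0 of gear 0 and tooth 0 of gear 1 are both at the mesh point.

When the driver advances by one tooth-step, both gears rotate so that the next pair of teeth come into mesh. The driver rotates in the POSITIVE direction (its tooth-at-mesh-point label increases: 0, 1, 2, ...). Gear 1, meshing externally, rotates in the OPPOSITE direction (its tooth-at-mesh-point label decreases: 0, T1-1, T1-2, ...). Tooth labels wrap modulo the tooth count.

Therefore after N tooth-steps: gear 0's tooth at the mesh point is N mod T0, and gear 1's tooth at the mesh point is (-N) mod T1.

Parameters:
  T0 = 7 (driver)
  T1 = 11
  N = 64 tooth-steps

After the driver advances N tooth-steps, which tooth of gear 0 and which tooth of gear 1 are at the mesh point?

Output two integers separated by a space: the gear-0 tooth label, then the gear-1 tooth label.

Answer: 1 2

Derivation:
Gear 0 (driver, T0=7): tooth at mesh = N mod T0
  64 = 9 * 7 + 1, so 64 mod 7 = 1
  gear 0 tooth = 1
Gear 1 (driven, T1=11): tooth at mesh = (-N) mod T1
  64 = 5 * 11 + 9, so 64 mod 11 = 9
  (-64) mod 11 = (-9) mod 11 = 11 - 9 = 2
Mesh after 64 steps: gear-0 tooth 1 meets gear-1 tooth 2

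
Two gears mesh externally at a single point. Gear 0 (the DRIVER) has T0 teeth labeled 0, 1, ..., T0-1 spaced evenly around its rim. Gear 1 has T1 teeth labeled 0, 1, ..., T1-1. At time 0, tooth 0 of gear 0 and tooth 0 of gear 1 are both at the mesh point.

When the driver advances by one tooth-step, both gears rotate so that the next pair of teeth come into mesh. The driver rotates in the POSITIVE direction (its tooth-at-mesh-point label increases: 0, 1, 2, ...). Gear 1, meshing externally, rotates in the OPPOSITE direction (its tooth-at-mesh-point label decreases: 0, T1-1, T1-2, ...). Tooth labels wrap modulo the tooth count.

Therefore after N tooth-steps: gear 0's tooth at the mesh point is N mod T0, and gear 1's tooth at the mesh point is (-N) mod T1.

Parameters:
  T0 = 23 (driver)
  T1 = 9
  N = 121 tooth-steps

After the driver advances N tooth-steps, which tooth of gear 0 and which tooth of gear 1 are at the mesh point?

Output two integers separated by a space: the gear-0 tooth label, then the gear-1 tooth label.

Gear 0 (driver, T0=23): tooth at mesh = N mod T0
  121 = 5 * 23 + 6, so 121 mod 23 = 6
  gear 0 tooth = 6
Gear 1 (driven, T1=9): tooth at mesh = (-N) mod T1
  121 = 13 * 9 + 4, so 121 mod 9 = 4
  (-121) mod 9 = (-4) mod 9 = 9 - 4 = 5
Mesh after 121 steps: gear-0 tooth 6 meets gear-1 tooth 5

Answer: 6 5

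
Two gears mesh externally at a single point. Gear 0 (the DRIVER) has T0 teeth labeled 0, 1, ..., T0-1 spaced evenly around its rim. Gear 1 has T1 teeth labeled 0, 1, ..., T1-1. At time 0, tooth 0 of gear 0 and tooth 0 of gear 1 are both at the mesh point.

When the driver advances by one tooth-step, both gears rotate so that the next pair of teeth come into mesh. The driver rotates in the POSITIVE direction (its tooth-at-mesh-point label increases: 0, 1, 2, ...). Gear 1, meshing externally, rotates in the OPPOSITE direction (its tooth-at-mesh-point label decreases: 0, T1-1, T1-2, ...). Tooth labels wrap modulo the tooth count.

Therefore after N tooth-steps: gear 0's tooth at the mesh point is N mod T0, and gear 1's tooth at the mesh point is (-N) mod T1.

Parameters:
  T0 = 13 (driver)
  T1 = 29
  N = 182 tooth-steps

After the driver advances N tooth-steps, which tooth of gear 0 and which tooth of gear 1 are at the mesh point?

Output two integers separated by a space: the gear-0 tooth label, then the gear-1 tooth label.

Gear 0 (driver, T0=13): tooth at mesh = N mod T0
  182 = 14 * 13 + 0, so 182 mod 13 = 0
  gear 0 tooth = 0
Gear 1 (driven, T1=29): tooth at mesh = (-N) mod T1
  182 = 6 * 29 + 8, so 182 mod 29 = 8
  (-182) mod 29 = (-8) mod 29 = 29 - 8 = 21
Mesh after 182 steps: gear-0 tooth 0 meets gear-1 tooth 21

Answer: 0 21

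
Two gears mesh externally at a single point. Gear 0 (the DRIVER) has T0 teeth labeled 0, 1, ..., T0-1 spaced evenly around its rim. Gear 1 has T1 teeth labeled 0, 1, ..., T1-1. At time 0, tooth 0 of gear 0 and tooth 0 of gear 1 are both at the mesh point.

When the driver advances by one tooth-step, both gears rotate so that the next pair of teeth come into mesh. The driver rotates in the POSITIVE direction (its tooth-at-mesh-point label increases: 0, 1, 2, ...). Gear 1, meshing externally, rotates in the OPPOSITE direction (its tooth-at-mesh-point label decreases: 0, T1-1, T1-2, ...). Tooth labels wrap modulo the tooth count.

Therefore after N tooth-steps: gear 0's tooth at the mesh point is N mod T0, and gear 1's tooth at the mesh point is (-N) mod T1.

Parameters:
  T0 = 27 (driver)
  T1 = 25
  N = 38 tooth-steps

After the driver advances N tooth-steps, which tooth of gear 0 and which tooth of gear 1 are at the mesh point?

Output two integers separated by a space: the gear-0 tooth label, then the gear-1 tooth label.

Gear 0 (driver, T0=27): tooth at mesh = N mod T0
  38 = 1 * 27 + 11, so 38 mod 27 = 11
  gear 0 tooth = 11
Gear 1 (driven, T1=25): tooth at mesh = (-N) mod T1
  38 = 1 * 25 + 13, so 38 mod 25 = 13
  (-38) mod 25 = (-13) mod 25 = 25 - 13 = 12
Mesh after 38 steps: gear-0 tooth 11 meets gear-1 tooth 12

Answer: 11 12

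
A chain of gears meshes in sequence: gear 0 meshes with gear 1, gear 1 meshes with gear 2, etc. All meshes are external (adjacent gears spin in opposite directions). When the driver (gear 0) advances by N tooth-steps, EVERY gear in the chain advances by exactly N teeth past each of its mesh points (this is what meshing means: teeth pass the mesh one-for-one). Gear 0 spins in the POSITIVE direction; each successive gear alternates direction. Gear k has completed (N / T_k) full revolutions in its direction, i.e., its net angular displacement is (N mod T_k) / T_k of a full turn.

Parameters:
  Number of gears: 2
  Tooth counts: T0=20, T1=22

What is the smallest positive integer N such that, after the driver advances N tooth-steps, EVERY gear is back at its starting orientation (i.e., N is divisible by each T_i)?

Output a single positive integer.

Gear k returns to start when N is a multiple of T_k.
All gears at start simultaneously when N is a common multiple of [20, 22]; the smallest such N is lcm(20, 22).
Start: lcm = T0 = 20
Fold in T1=22: gcd(20, 22) = 2; lcm(20, 22) = 20 * 22 / 2 = 440 / 2 = 220
Full cycle length = 220

Answer: 220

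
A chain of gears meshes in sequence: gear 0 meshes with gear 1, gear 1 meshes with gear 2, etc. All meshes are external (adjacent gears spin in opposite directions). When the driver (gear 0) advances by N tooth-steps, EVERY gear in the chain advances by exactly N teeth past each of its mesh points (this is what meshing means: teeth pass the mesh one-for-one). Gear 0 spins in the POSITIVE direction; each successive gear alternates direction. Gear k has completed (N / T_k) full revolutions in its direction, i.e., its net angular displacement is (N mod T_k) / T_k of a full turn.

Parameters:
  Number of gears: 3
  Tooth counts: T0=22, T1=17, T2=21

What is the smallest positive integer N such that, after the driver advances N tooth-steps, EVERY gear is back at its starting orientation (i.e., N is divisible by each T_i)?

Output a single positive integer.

Gear k returns to start when N is a multiple of T_k.
All gears at start simultaneously when N is a common multiple of [22, 17, 21]; the smallest such N is lcm(22, 17, 21).
Start: lcm = T0 = 22
Fold in T1=17: gcd(22, 17) = 1; lcm(22, 17) = 22 * 17 / 1 = 374 / 1 = 374
Fold in T2=21: gcd(374, 21) = 1; lcm(374, 21) = 374 * 21 / 1 = 7854 / 1 = 7854
Full cycle length = 7854

Answer: 7854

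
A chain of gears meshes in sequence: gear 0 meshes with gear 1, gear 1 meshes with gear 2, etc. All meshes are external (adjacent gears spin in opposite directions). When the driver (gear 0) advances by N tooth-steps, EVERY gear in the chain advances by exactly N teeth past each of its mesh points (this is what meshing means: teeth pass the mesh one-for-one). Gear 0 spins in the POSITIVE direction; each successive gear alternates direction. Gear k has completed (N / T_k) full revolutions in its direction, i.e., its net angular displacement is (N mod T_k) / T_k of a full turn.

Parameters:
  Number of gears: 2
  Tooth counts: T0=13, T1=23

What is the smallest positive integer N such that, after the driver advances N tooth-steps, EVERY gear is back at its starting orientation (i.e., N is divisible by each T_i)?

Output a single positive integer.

Gear k returns to start when N is a multiple of T_k.
All gears at start simultaneously when N is a common multiple of [13, 23]; the smallest such N is lcm(13, 23).
Start: lcm = T0 = 13
Fold in T1=23: gcd(13, 23) = 1; lcm(13, 23) = 13 * 23 / 1 = 299 / 1 = 299
Full cycle length = 299

Answer: 299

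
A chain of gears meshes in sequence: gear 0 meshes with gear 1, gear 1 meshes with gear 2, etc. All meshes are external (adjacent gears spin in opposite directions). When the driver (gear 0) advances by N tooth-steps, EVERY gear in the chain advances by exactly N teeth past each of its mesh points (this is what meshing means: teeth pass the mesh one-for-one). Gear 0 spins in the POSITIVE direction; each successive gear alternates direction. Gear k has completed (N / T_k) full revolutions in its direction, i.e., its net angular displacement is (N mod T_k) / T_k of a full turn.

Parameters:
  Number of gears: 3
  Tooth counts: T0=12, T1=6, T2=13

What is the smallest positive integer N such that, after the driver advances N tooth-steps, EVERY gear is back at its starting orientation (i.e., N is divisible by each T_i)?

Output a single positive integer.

Answer: 156

Derivation:
Gear k returns to start when N is a multiple of T_k.
All gears at start simultaneously when N is a common multiple of [12, 6, 13]; the smallest such N is lcm(12, 6, 13).
Start: lcm = T0 = 12
Fold in T1=6: gcd(12, 6) = 6; lcm(12, 6) = 12 * 6 / 6 = 72 / 6 = 12
Fold in T2=13: gcd(12, 13) = 1; lcm(12, 13) = 12 * 13 / 1 = 156 / 1 = 156
Full cycle length = 156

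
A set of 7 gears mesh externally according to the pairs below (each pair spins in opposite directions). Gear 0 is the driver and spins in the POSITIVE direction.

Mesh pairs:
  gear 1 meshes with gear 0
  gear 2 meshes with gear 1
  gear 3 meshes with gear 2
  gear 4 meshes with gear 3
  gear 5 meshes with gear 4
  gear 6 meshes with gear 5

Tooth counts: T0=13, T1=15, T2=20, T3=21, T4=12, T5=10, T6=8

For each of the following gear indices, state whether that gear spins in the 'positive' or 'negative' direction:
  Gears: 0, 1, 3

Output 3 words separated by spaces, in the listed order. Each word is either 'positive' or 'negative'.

Answer: positive negative negative

Derivation:
Gear 0 (driver): positive (depth 0)
  gear 1: meshes with gear 0 -> depth 1 -> negative (opposite of gear 0)
  gear 2: meshes with gear 1 -> depth 2 -> positive (opposite of gear 1)
  gear 3: meshes with gear 2 -> depth 3 -> negative (opposite of gear 2)
  gear 4: meshes with gear 3 -> depth 4 -> positive (opposite of gear 3)
  gear 5: meshes with gear 4 -> depth 5 -> negative (opposite of gear 4)
  gear 6: meshes with gear 5 -> depth 6 -> positive (opposite of gear 5)
Queried indices 0, 1, 3 -> positive, negative, negative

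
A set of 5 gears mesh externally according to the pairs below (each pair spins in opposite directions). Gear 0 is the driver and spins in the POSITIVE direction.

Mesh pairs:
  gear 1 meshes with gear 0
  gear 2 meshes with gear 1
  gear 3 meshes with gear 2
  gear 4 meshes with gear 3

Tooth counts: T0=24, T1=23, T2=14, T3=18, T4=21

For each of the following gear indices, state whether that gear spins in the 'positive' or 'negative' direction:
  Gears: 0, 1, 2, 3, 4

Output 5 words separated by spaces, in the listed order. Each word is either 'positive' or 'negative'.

Answer: positive negative positive negative positive

Derivation:
Gear 0 (driver): positive (depth 0)
  gear 1: meshes with gear 0 -> depth 1 -> negative (opposite of gear 0)
  gear 2: meshes with gear 1 -> depth 2 -> positive (opposite of gear 1)
  gear 3: meshes with gear 2 -> depth 3 -> negative (opposite of gear 2)
  gear 4: meshes with gear 3 -> depth 4 -> positive (opposite of gear 3)
Queried indices 0, 1, 2, 3, 4 -> positive, negative, positive, negative, positive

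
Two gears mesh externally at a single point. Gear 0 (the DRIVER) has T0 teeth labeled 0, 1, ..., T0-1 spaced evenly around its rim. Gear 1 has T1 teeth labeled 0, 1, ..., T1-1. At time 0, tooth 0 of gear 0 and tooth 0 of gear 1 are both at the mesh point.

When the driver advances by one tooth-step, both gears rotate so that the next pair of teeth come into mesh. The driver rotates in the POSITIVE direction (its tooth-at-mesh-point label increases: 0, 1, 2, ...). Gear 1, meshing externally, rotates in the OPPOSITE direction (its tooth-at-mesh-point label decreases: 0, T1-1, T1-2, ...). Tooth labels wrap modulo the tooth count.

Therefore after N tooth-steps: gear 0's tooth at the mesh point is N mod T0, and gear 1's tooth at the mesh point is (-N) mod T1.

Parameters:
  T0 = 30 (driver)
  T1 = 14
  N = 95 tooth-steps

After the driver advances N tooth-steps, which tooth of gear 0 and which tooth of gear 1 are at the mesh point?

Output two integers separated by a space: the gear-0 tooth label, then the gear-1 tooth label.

Gear 0 (driver, T0=30): tooth at mesh = N mod T0
  95 = 3 * 30 + 5, so 95 mod 30 = 5
  gear 0 tooth = 5
Gear 1 (driven, T1=14): tooth at mesh = (-N) mod T1
  95 = 6 * 14 + 11, so 95 mod 14 = 11
  (-95) mod 14 = (-11) mod 14 = 14 - 11 = 3
Mesh after 95 steps: gear-0 tooth 5 meets gear-1 tooth 3

Answer: 5 3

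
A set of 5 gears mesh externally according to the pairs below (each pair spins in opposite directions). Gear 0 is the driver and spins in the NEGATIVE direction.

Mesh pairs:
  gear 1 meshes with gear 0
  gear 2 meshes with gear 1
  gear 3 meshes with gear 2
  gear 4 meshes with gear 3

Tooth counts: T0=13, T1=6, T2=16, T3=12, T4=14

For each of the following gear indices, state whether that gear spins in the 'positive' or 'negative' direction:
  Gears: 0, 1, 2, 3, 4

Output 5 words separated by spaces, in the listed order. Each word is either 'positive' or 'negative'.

Answer: negative positive negative positive negative

Derivation:
Gear 0 (driver): negative (depth 0)
  gear 1: meshes with gear 0 -> depth 1 -> positive (opposite of gear 0)
  gear 2: meshes with gear 1 -> depth 2 -> negative (opposite of gear 1)
  gear 3: meshes with gear 2 -> depth 3 -> positive (opposite of gear 2)
  gear 4: meshes with gear 3 -> depth 4 -> negative (opposite of gear 3)
Queried indices 0, 1, 2, 3, 4 -> negative, positive, negative, positive, negative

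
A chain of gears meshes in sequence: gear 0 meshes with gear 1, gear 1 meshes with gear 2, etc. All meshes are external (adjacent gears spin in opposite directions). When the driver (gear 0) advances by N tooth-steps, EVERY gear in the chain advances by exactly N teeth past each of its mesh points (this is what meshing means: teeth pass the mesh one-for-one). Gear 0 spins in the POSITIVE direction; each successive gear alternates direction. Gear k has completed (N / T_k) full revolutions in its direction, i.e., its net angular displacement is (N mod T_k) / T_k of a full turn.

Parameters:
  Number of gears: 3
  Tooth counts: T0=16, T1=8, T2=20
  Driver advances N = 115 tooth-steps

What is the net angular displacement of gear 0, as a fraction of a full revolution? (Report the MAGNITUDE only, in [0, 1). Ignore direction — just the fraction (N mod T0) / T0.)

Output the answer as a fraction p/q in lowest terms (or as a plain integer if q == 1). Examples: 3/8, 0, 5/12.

Chain of 3 gears, tooth counts: [16, 8, 20]
  gear 0: T0=16, direction=positive, advance = 115 mod 16 = 3 teeth = 3/16 turn
  gear 1: T1=8, direction=negative, advance = 115 mod 8 = 3 teeth = 3/8 turn
  gear 2: T2=20, direction=positive, advance = 115 mod 20 = 15 teeth = 15/20 turn
Gear 0: 115 mod 16 = 3
Fraction = 3 / 16 = 3/16 (gcd(3,16)=1) = 3/16

Answer: 3/16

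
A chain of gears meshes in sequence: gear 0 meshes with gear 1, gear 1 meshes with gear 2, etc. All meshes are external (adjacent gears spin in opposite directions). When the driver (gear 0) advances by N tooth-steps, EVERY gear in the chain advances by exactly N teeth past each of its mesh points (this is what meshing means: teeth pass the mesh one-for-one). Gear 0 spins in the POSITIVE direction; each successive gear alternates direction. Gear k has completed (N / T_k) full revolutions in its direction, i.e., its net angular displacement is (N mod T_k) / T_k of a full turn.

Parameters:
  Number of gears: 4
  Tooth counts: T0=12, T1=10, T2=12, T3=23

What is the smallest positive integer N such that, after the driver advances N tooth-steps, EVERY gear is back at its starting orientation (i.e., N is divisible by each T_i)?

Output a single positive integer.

Gear k returns to start when N is a multiple of T_k.
All gears at start simultaneously when N is a common multiple of [12, 10, 12, 23]; the smallest such N is lcm(12, 10, 12, 23).
Start: lcm = T0 = 12
Fold in T1=10: gcd(12, 10) = 2; lcm(12, 10) = 12 * 10 / 2 = 120 / 2 = 60
Fold in T2=12: gcd(60, 12) = 12; lcm(60, 12) = 60 * 12 / 12 = 720 / 12 = 60
Fold in T3=23: gcd(60, 23) = 1; lcm(60, 23) = 60 * 23 / 1 = 1380 / 1 = 1380
Full cycle length = 1380

Answer: 1380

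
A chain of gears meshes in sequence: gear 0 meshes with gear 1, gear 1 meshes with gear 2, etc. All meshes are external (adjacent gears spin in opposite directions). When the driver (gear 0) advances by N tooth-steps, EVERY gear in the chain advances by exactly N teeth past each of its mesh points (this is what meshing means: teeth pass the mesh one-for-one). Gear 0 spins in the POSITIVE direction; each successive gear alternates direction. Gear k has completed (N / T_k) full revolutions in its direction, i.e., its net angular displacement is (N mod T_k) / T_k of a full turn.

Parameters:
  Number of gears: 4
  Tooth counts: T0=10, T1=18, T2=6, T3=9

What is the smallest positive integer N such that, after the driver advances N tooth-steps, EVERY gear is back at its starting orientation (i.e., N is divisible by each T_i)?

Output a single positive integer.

Gear k returns to start when N is a multiple of T_k.
All gears at start simultaneously when N is a common multiple of [10, 18, 6, 9]; the smallest such N is lcm(10, 18, 6, 9).
Start: lcm = T0 = 10
Fold in T1=18: gcd(10, 18) = 2; lcm(10, 18) = 10 * 18 / 2 = 180 / 2 = 90
Fold in T2=6: gcd(90, 6) = 6; lcm(90, 6) = 90 * 6 / 6 = 540 / 6 = 90
Fold in T3=9: gcd(90, 9) = 9; lcm(90, 9) = 90 * 9 / 9 = 810 / 9 = 90
Full cycle length = 90

Answer: 90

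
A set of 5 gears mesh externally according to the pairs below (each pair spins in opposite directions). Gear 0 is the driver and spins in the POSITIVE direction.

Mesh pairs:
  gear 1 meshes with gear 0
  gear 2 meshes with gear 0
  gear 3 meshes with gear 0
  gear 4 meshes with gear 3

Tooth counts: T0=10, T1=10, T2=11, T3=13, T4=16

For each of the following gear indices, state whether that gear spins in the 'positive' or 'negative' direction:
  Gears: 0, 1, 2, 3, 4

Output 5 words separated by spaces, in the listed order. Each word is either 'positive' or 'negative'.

Gear 0 (driver): positive (depth 0)
  gear 1: meshes with gear 0 -> depth 1 -> negative (opposite of gear 0)
  gear 2: meshes with gear 0 -> depth 1 -> negative (opposite of gear 0)
  gear 3: meshes with gear 0 -> depth 1 -> negative (opposite of gear 0)
  gear 4: meshes with gear 3 -> depth 2 -> positive (opposite of gear 3)
Queried indices 0, 1, 2, 3, 4 -> positive, negative, negative, negative, positive

Answer: positive negative negative negative positive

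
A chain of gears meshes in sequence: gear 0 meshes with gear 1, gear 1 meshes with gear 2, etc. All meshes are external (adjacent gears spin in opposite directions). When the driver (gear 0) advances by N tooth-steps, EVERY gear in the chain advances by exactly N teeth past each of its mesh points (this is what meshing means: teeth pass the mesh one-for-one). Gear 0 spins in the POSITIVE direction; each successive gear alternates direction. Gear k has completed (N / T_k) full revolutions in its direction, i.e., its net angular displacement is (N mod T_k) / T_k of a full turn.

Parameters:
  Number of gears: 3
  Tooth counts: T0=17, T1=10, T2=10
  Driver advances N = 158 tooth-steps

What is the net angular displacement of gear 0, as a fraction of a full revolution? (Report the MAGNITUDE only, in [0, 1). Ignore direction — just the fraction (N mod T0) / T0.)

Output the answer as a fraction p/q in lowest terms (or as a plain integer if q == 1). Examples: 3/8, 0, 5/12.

Chain of 3 gears, tooth counts: [17, 10, 10]
  gear 0: T0=17, direction=positive, advance = 158 mod 17 = 5 teeth = 5/17 turn
  gear 1: T1=10, direction=negative, advance = 158 mod 10 = 8 teeth = 8/10 turn
  gear 2: T2=10, direction=positive, advance = 158 mod 10 = 8 teeth = 8/10 turn
Gear 0: 158 mod 17 = 5
Fraction = 5 / 17 = 5/17 (gcd(5,17)=1) = 5/17

Answer: 5/17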